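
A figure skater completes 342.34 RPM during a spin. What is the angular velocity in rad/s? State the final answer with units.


omega = RPM * 2 * pi / 60
omega = 342.34 * 2 * 3.14159 / 60
omega = 2150.9857 / 60 = 35.8498 rad/s

35.8498 rad/s


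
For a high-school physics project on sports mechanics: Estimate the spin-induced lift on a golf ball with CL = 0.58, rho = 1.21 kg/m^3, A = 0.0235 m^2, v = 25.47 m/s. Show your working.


FM = 0.5 * CL * rho * A * v^2
FM = 0.5 * 0.58 * 1.21 * 0.0235 * 25.47^2
v^2 = 648.7209
FM = 0.5 * 0.58 * 1.21 * 0.0235 * 648.7209 = 5.3494 N

5.3494 N


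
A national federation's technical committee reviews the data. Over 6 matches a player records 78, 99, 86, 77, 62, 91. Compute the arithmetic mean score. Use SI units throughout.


Average = sum / n
Sum = 493
Average = 493 / 6 = 82.1667

82.1667


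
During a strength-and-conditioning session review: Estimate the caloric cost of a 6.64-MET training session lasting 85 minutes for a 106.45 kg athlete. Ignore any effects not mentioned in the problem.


kcal = MET * mass * time_hr
Convert time: 85 min = 1.4167 hr
kcal = 6.64 * 106.45 * 1.4167
kcal = 1001.3397 kcal

1001.3397 kcal


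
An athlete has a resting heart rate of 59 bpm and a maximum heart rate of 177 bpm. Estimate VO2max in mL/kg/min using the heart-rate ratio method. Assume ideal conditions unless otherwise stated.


VO2max = 15.3 * HRmax / HRrest
VO2max = 15.3 * 177 / 59
VO2max = 2708.1 / 59 = 45.9 mL/kg/min

45.9 mL/kg/min


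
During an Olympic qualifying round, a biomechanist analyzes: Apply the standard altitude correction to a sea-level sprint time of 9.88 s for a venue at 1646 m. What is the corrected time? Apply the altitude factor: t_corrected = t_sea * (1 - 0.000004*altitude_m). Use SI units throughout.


Correction factor = 1 - 0.000004 * 1646 = 0.993416
t_corrected = t_sea * factor = 9.88 * 0.993416
t_corrected = 9.815 s

9.815 s


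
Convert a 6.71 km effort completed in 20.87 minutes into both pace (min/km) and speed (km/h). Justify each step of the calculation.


Pace = time / distance = 20.87 min / 6.71 km = 3.1103 min/km
Speed = distance / time_in_hours = 6.71 / 0.3478 hr
Speed = 19.2908 km/h

3.1103 min/km, 19.2908 km/h


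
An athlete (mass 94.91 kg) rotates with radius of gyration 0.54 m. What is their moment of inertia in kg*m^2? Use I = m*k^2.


I = m * k^2
I = 94.91 * 0.54^2
I = 94.91 * 0.2916 = 27.6758 kg*m^2

27.6758 kg*m^2


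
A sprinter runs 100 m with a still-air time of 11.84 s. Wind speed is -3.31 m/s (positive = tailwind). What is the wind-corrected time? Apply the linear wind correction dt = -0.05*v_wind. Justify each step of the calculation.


dt = -0.05 * v_wind = -0.05 * -3.31 = 0.1655 s
t_corrected = t_still + dt = 11.84 + (0.1655)
t_corrected = 12.0055 s

12.0055 s


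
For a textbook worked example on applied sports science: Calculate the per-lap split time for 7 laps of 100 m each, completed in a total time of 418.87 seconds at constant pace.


Split time = total_time / n_laps = 418.87 / 7
Split time = 59.8386 s per lap

59.8386 s


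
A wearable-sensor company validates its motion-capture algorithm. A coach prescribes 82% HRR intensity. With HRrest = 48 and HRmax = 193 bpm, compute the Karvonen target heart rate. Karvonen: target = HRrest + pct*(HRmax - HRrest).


Target = HRrest + pct*(HRmax - HRrest)
Heart rate reserve = HRmax - HRrest = 193 - 48 = 145 bpm
Fraction = 82% = 0.82
Target = 48 + 0.82 * 145
Target = 48 + 118.9 = 166.9 bpm

166.9 bpm


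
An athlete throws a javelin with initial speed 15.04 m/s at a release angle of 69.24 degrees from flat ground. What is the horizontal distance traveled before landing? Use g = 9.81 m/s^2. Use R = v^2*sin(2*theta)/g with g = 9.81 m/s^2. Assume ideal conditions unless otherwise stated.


R = v^2 * sin(2*theta) / g
Convert angle to radians: theta = 69.24 deg = 1.2085 rad
sin(2*theta) = sin(2.4169) = 0.6629
R = 15.04^2 * 0.6629 / 9.81
R = 226.2016 * 0.6629 / 9.81 = 15.2849 m

15.2849 m


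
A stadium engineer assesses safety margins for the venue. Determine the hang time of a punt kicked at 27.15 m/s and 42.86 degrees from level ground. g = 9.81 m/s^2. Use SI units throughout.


T = 2*v*sin(theta)/g
sin(theta) = sin(42.86 deg) = 0.6802
T = 2*27.15*0.6802 / 9.81
T = 36.9354 / 9.81 = 3.7651 s

3.7651 s


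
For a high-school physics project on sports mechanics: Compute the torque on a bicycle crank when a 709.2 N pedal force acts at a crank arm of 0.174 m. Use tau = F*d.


tau = F * d
tau = 709.2 * 0.174
tau = 123.4008 N*m

123.4008 N*m


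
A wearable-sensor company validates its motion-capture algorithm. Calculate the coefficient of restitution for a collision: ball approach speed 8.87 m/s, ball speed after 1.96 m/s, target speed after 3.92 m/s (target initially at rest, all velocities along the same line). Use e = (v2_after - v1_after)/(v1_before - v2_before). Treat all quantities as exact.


e = (v2_after - v1_after) / (v1_before - v2_before)
Numerator = 3.92 - 1.96 = 1.96
Denominator = 8.87 - 0 = 8.87
e = 1.96 / 8.87 = 0.221

0.221


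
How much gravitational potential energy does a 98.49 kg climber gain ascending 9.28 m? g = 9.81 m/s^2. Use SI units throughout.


PE = m * g * h
PE = 98.49 * 9.81 * 9.28
PE = 966.1869 * 9.28 = 8966.2144 J

8966.2144 J


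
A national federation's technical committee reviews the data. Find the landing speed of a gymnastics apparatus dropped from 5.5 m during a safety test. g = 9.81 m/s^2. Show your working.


v = sqrt(2 * g * h)
v = sqrt(2 * 9.81 * 5.5)
v = sqrt(107.91) = 10.388 m/s

10.388 m/s


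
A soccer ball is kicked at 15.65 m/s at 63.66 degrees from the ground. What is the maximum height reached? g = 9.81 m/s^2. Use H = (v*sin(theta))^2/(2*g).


H = (v*sin(theta))^2 / (2*g)
vy = v*sin(theta) = 15.65 * sin(63.66 deg) = 14.0252 m/s
H = vy^2 / (2*g) = 196.7053 / (2*9.81)
H = 196.7053 / 19.62 = 10.0258 m

10.0258 m


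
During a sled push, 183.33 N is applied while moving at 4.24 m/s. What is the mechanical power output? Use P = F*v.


P = F * v
P = 183.33 * 4.24
P = 777.3192 W

777.3192 W


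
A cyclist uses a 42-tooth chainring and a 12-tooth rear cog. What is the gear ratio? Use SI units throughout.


GR = front_teeth / rear_teeth
GR = 42 / 12
GR = 3.5

3.5


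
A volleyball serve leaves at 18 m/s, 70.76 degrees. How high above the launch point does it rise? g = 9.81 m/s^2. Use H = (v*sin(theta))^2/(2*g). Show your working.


H = (v*sin(theta))^2 / (2*g)
vy = v*sin(theta) = 18 * sin(70.76 deg) = 16.9946 m/s
H = vy^2 / (2*g) = 288.8177 / (2*9.81)
H = 288.8177 / 19.62 = 14.7206 m

14.7206 m


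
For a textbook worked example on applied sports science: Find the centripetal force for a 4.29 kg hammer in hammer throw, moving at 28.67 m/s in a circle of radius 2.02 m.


Fc = m * v^2 / r
v^2 = 28.67^2 = 821.9689
Fc = 4.29 * 821.9689 / 2.02
Fc = 3526.2466 / 2.02 = 1745.6666 N

1745.6666 N


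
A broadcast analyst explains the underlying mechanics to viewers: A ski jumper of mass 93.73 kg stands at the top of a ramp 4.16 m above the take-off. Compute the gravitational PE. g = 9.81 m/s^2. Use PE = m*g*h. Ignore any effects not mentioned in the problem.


PE = m * g * h
PE = 93.73 * 9.81 * 4.16
PE = 919.4913 * 4.16 = 3825.0838 J

3825.0838 J


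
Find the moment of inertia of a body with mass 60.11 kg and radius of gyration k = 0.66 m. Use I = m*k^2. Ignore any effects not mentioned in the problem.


I = m * k^2
I = 60.11 * 0.66^2
I = 60.11 * 0.4356 = 26.1839 kg*m^2

26.1839 kg*m^2


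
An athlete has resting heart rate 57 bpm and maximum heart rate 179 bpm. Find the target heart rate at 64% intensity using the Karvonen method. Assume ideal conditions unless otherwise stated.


Target = HRrest + pct*(HRmax - HRrest)
Heart rate reserve = HRmax - HRrest = 179 - 57 = 122 bpm
Fraction = 64% = 0.64
Target = 57 + 0.64 * 122
Target = 57 + 78.08 = 135.08 bpm

135.08 bpm


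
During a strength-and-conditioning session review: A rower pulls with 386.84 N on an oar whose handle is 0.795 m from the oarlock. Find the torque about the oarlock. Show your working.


tau = F * d
tau = 386.84 * 0.795
tau = 307.5378 N*m

307.5378 N*m


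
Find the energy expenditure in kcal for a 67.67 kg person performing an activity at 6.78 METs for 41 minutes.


kcal = MET * mass * time_hr
Convert time: 41 min = 0.6833 hr
kcal = 6.78 * 67.67 * 0.6833
kcal = 313.5151 kcal

313.5151 kcal


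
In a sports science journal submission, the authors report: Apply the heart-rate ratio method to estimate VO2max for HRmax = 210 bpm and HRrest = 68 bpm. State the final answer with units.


VO2max = 15.3 * HRmax / HRrest
VO2max = 15.3 * 210 / 68
VO2max = 3213 / 68 = 47.25 mL/kg/min

47.25 mL/kg/min


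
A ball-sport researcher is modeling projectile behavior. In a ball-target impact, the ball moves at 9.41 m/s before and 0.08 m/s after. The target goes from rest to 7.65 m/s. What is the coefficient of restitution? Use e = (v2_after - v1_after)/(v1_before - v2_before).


e = (v2_after - v1_after) / (v1_before - v2_before)
Numerator = 7.65 - 0.08 = 7.57
Denominator = 9.41 - 0 = 9.41
e = 7.57 / 9.41 = 0.8045

0.8045


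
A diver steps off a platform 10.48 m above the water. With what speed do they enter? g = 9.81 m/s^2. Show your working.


v = sqrt(2 * g * h)
v = sqrt(2 * 9.81 * 10.48)
v = sqrt(205.6176) = 14.3394 m/s

14.3394 m/s


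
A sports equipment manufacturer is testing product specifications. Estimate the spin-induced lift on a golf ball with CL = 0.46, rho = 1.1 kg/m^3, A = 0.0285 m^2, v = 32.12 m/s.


FM = 0.5 * CL * rho * A * v^2
FM = 0.5 * 0.46 * 1.1 * 0.0285 * 32.12^2
v^2 = 1031.6944
FM = 0.5 * 0.46 * 1.1 * 0.0285 * 1031.6944 = 7.439 N

7.439 N


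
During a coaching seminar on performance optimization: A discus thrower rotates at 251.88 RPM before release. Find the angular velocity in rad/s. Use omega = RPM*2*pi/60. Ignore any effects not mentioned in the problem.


omega = RPM * 2 * pi / 60
omega = 251.88 * 2 * 3.14159 / 60
omega = 1582.6087 / 60 = 26.3768 rad/s

26.3768 rad/s


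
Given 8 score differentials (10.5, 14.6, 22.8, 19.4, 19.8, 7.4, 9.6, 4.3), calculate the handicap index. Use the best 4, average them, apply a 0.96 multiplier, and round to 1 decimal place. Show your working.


All differentials: 10.5, 14.6, 22.8, 19.4, 19.8, 7.4, 9.6, 4.3
Sorted: 4.3, 7.4, 9.6, 10.5, 14.6, 19.4, 19.8, 22.8
Best 4: 4.3, 7.4, 9.6, 10.5
Average of best = 31.8 / 4 = 7.95
Raw index = 7.95 * 0.96 = 7.632
Handicap index = round(7.632, 1) = 7.6

7.6


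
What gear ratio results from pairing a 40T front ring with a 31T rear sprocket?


GR = front_teeth / rear_teeth
GR = 40 / 31
GR = 1.2903

1.2903


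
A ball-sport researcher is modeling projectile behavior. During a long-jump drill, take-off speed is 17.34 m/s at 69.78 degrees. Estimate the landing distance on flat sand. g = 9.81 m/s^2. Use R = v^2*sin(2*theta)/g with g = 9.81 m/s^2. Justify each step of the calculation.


R = v^2 * sin(2*theta) / g
Convert angle to radians: theta = 69.78 deg = 1.2179 rad
sin(2*theta) = sin(2.4358) = 0.6487
R = 17.34^2 * 0.6487 / 9.81
R = 300.6756 * 0.6487 / 9.81 = 19.8811 m

19.8811 m


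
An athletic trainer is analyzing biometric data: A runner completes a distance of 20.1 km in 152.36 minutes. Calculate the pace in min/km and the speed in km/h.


Pace = time / distance = 152.36 min / 20.1 km = 7.5801 min/km
Speed = distance / time_in_hours = 20.1 / 2.5393 hr
Speed = 7.9155 km/h

7.5801 min/km, 7.9155 km/h


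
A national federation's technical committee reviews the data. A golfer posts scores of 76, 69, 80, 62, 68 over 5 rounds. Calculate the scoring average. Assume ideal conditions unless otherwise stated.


Average = sum / n
Sum = 355
Average = 355 / 5 = 71

71


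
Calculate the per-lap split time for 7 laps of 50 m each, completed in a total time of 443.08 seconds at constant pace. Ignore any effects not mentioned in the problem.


Split time = total_time / n_laps = 443.08 / 7
Split time = 63.2971 s per lap

63.2971 s


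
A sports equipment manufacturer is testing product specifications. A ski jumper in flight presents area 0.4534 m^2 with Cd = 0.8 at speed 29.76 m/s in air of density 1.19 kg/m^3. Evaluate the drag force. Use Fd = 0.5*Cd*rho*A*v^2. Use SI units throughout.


Fd = 0.5 * Cd * rho * A * v^2
Fd = 0.5 * 0.8 * 1.19 * 0.4534 * 29.76^2
v^2 = 885.6576
Fd = 0.5 * 0.8 * 1.19 * 0.4534 * 885.6576 = 191.1412 N

191.1412 N


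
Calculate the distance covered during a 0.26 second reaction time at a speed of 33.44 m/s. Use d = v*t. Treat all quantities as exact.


d = v * t
d = 33.44 * 0.26
d = 8.6944 m

8.6944 m


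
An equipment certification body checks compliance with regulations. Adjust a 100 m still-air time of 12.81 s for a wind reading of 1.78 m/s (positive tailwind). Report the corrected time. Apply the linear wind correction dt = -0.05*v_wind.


dt = -0.05 * v_wind = -0.05 * 1.78 = -0.089 s
t_corrected = t_still + dt = 12.81 + (-0.089)
t_corrected = 12.721 s

12.721 s


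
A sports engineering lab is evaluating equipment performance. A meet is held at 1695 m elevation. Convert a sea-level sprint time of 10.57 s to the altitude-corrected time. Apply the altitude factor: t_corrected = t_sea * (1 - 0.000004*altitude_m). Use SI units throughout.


Correction factor = 1 - 0.000004 * 1695 = 0.99322
t_corrected = t_sea * factor = 10.57 * 0.99322
t_corrected = 10.4983 s

10.4983 s


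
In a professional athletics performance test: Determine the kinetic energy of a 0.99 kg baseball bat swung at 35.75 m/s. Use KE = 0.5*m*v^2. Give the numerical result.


KE = 0.5 * m * v^2
KE = 0.5 * 0.99 * 35.75^2
KE = 0.5 * 0.99 * 1278.0625 = 632.6409 J

632.6409 J


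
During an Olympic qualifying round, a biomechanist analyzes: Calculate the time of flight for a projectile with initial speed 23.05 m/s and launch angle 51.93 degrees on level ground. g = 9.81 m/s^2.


T = 2*v*sin(theta)/g
sin(theta) = sin(51.93 deg) = 0.7873
T = 2*23.05*0.7873 / 9.81
T = 36.2926 / 9.81 = 3.6996 s

3.6996 s


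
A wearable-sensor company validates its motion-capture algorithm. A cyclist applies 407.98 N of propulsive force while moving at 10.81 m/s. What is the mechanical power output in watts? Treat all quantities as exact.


P = F * v
P = 407.98 * 10.81
P = 4410.2638 W

4410.2638 W


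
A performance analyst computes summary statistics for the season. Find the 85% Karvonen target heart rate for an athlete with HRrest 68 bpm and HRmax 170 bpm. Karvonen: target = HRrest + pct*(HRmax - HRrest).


Target = HRrest + pct*(HRmax - HRrest)
Heart rate reserve = HRmax - HRrest = 170 - 68 = 102 bpm
Fraction = 85% = 0.85
Target = 68 + 0.85 * 102
Target = 68 + 86.7 = 154.7 bpm

154.7 bpm


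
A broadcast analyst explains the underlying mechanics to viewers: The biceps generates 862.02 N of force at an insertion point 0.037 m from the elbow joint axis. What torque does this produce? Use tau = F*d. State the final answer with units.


tau = F * d
tau = 862.02 * 0.037
tau = 31.8947 N*m

31.8947 N*m


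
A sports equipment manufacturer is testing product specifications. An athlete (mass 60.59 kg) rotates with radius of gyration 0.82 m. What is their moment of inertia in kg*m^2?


I = m * k^2
I = 60.59 * 0.82^2
I = 60.59 * 0.6724 = 40.7407 kg*m^2

40.7407 kg*m^2


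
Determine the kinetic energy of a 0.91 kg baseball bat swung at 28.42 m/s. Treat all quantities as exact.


KE = 0.5 * m * v^2
KE = 0.5 * 0.91 * 28.42^2
KE = 0.5 * 0.91 * 807.6964 = 367.5019 J

367.5019 J


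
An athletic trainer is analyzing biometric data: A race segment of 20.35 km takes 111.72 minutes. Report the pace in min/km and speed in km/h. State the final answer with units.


Pace = time / distance = 111.72 min / 20.35 km = 5.4899 min/km
Speed = distance / time_in_hours = 20.35 / 1.862 hr
Speed = 10.9291 km/h

5.4899 min/km, 10.9291 km/h


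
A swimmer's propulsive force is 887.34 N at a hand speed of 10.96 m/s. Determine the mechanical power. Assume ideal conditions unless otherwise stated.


P = F * v
P = 887.34 * 10.96
P = 9725.2464 W

9725.2464 W


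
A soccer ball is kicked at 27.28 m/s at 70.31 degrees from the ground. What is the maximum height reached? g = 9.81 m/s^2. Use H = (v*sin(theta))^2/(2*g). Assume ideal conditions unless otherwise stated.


H = (v*sin(theta))^2 / (2*g)
vy = v*sin(theta) = 27.28 * sin(70.31 deg) = 25.6849 m/s
H = vy^2 / (2*g) = 659.7152 / (2*9.81)
H = 659.7152 / 19.62 = 33.6246 m

33.6246 m


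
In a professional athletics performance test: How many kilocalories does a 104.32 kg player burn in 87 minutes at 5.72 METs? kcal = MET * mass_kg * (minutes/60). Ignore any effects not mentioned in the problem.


kcal = MET * mass * time_hr
Convert time: 87 min = 1.45 hr
kcal = 5.72 * 104.32 * 1.45
kcal = 865.2301 kcal

865.2301 kcal


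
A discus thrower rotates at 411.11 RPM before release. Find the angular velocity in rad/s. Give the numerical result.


omega = RPM * 2 * pi / 60
omega = 411.11 * 2 * 3.14159 / 60
omega = 2583.0803 / 60 = 43.0513 rad/s

43.0513 rad/s


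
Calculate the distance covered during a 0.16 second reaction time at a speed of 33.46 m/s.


d = v * t
d = 33.46 * 0.16
d = 5.3536 m

5.3536 m


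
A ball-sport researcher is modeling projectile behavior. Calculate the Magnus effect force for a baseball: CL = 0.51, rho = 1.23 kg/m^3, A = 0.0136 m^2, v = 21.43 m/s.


FM = 0.5 * CL * rho * A * v^2
FM = 0.5 * 0.51 * 1.23 * 0.0136 * 21.43^2
v^2 = 459.2449
FM = 0.5 * 0.51 * 1.23 * 0.0136 * 459.2449 = 1.959 N

1.959 N


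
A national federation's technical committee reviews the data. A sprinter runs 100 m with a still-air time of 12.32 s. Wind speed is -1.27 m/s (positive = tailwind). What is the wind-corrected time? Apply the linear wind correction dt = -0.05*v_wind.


dt = -0.05 * v_wind = -0.05 * -1.27 = 0.0635 s
t_corrected = t_still + dt = 12.32 + (0.0635)
t_corrected = 12.3835 s

12.3835 s


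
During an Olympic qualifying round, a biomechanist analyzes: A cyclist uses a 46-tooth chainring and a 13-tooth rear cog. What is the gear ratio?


GR = front_teeth / rear_teeth
GR = 46 / 13
GR = 3.5385

3.5385


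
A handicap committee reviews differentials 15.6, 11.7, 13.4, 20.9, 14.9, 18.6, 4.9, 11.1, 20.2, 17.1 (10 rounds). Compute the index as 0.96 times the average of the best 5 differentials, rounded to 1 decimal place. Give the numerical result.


All differentials: 15.6, 11.7, 13.4, 20.9, 14.9, 18.6, 4.9, 11.1, 20.2, 17.1
Sorted: 4.9, 11.1, 11.7, 13.4, 14.9, 15.6, 17.1, 18.6, 20.2, 20.9
Best 5: 4.9, 11.1, 11.7, 13.4, 14.9
Average of best = 56 / 5 = 11.2
Raw index = 11.2 * 0.96 = 10.752
Handicap index = round(10.752, 1) = 10.8

10.8


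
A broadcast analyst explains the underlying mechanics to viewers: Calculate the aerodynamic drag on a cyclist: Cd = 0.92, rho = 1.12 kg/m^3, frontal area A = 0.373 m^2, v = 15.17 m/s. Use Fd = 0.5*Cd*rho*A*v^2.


Fd = 0.5 * Cd * rho * A * v^2
Fd = 0.5 * 0.92 * 1.12 * 0.373 * 15.17^2
v^2 = 230.1289
Fd = 0.5 * 0.92 * 1.12 * 0.373 * 230.1289 = 44.2238 N

44.2238 N


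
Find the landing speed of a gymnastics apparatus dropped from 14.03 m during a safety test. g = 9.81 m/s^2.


v = sqrt(2 * g * h)
v = sqrt(2 * 9.81 * 14.03)
v = sqrt(275.2686) = 16.5912 m/s

16.5912 m/s


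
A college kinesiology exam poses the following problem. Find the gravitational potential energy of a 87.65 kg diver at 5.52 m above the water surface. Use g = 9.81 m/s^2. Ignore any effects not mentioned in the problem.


PE = m * g * h
PE = 87.65 * 9.81 * 5.52
PE = 859.8465 * 5.52 = 4746.3527 J

4746.3527 J


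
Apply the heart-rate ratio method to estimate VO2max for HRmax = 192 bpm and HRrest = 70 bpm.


VO2max = 15.3 * HRmax / HRrest
VO2max = 15.3 * 192 / 70
VO2max = 2937.6 / 70 = 41.9657 mL/kg/min

41.9657 mL/kg/min


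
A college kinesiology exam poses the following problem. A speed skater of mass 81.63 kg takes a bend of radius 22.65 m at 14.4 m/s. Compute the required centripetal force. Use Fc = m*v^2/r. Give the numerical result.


Fc = m * v^2 / r
v^2 = 14.4^2 = 207.36
Fc = 81.63 * 207.36 / 22.65
Fc = 16926.7968 / 22.65 = 747.3199 N

747.3199 N


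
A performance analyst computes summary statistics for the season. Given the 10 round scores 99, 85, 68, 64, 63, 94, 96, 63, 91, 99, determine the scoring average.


Average = sum / n
Sum = 822
Average = 822 / 10 = 82.2

82.2


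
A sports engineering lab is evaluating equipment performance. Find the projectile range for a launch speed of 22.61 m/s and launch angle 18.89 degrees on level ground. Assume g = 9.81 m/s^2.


R = v^2 * sin(2*theta) / g
Convert angle to radians: theta = 18.89 deg = 0.3297 rad
sin(2*theta) = sin(0.6594) = 0.6126
R = 22.61^2 * 0.6126 / 9.81
R = 511.2121 * 0.6126 / 9.81 = 31.925 m

31.925 m


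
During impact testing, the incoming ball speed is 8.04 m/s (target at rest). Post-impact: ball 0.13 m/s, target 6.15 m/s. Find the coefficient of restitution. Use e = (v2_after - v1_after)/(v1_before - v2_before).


e = (v2_after - v1_after) / (v1_before - v2_before)
Numerator = 6.15 - 0.13 = 6.02
Denominator = 8.04 - 0 = 8.04
e = 6.02 / 8.04 = 0.7488

0.7488


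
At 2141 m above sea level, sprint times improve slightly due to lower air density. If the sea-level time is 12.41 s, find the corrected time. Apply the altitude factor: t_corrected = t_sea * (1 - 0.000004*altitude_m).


Correction factor = 1 - 0.000004 * 2141 = 0.991436
t_corrected = t_sea * factor = 12.41 * 0.991436
t_corrected = 12.3037 s

12.3037 s


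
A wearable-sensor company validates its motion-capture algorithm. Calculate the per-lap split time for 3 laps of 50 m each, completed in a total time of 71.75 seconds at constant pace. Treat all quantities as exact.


Split time = total_time / n_laps = 71.75 / 3
Split time = 23.9167 s per lap

23.9167 s


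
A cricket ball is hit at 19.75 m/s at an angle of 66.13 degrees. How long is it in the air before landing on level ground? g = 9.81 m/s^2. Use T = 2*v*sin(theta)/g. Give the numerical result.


T = 2*v*sin(theta)/g
sin(theta) = sin(66.13 deg) = 0.9145
T = 2*19.75*0.9145 / 9.81
T = 36.1214 / 9.81 = 3.6821 s

3.6821 s


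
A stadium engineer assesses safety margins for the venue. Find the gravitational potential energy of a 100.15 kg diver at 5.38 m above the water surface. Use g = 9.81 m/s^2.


PE = m * g * h
PE = 100.15 * 9.81 * 5.38
PE = 982.4715 * 5.38 = 5285.6967 J

5285.6967 J


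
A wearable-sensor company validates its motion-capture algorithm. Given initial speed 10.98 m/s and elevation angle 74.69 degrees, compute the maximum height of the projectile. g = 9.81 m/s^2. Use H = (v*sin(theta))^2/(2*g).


H = (v*sin(theta))^2 / (2*g)
vy = v*sin(theta) = 10.98 * sin(74.69 deg) = 10.5903 m/s
H = vy^2 / (2*g) = 112.1552 / (2*9.81)
H = 112.1552 / 19.62 = 5.7164 m

5.7164 m


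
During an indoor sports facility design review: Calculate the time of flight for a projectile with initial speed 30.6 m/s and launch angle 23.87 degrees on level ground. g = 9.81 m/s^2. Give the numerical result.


T = 2*v*sin(theta)/g
sin(theta) = sin(23.87 deg) = 0.4047
T = 2*30.6*0.4047 / 9.81
T = 24.7654 / 9.81 = 2.5245 s

2.5245 s


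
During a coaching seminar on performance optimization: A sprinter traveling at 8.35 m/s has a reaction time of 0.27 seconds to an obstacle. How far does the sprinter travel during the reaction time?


d = v * t
d = 8.35 * 0.27
d = 2.2545 m

2.2545 m


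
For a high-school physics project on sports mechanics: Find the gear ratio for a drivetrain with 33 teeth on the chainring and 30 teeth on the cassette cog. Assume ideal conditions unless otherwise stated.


GR = front_teeth / rear_teeth
GR = 33 / 30
GR = 1.1

1.1


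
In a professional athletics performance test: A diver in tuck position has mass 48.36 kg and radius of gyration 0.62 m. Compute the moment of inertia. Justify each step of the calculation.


I = m * k^2
I = 48.36 * 0.62^2
I = 48.36 * 0.3844 = 18.5896 kg*m^2

18.5896 kg*m^2


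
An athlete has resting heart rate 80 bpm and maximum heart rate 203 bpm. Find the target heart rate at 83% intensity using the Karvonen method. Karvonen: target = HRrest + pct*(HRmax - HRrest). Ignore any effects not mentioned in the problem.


Target = HRrest + pct*(HRmax - HRrest)
Heart rate reserve = HRmax - HRrest = 203 - 80 = 123 bpm
Fraction = 83% = 0.83
Target = 80 + 0.83 * 123
Target = 80 + 102.09 = 182.09 bpm

182.09 bpm


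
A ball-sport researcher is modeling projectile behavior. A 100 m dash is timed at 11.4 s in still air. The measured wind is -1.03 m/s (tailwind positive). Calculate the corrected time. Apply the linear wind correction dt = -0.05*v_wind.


dt = -0.05 * v_wind = -0.05 * -1.03 = 0.0515 s
t_corrected = t_still + dt = 11.4 + (0.0515)
t_corrected = 11.4515 s

11.4515 s


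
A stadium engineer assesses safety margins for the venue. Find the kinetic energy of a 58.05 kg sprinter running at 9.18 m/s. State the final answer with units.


KE = 0.5 * m * v^2
KE = 0.5 * 58.05 * 9.18^2
KE = 0.5 * 58.05 * 84.2724 = 2446.0064 J

2446.0064 J


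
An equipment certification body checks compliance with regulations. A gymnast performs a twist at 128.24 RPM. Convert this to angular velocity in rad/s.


omega = RPM * 2 * pi / 60
omega = 128.24 * 2 * 3.14159 / 60
omega = 805.7557 / 60 = 13.4293 rad/s

13.4293 rad/s


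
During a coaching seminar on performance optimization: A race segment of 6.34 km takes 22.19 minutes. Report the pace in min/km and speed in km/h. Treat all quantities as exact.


Pace = time / distance = 22.19 min / 6.34 km = 3.5 min/km
Speed = distance / time_in_hours = 6.34 / 0.3698 hr
Speed = 17.1429 km/h

3.5 min/km, 17.1429 km/h


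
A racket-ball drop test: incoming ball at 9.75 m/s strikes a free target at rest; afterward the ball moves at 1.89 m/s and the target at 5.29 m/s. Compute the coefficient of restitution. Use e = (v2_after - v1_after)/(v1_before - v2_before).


e = (v2_after - v1_after) / (v1_before - v2_before)
Numerator = 5.29 - 1.89 = 3.4
Denominator = 9.75 - 0 = 9.75
e = 3.4 / 9.75 = 0.3487

0.3487


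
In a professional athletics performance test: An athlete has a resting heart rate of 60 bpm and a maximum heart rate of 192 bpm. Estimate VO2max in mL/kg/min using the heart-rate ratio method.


VO2max = 15.3 * HRmax / HRrest
VO2max = 15.3 * 192 / 60
VO2max = 2937.6 / 60 = 48.96 mL/kg/min

48.96 mL/kg/min


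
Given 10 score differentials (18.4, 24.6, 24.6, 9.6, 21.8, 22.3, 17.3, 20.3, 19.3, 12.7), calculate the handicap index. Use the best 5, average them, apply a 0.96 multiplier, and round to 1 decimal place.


All differentials: 18.4, 24.6, 24.6, 9.6, 21.8, 22.3, 17.3, 20.3, 19.3, 12.7
Sorted: 9.6, 12.7, 17.3, 18.4, 19.3, 20.3, 21.8, 22.3, 24.6, 24.6
Best 5: 9.6, 12.7, 17.3, 18.4, 19.3
Average of best = 77.3 / 5 = 15.46
Raw index = 15.46 * 0.96 = 14.8416
Handicap index = round(14.8416, 1) = 14.8

14.8


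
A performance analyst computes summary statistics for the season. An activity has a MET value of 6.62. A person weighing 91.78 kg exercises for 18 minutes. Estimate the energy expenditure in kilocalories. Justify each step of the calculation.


kcal = MET * mass * time_hr
Convert time: 18 min = 0.3 hr
kcal = 6.62 * 91.78 * 0.3
kcal = 182.2751 kcal

182.2751 kcal


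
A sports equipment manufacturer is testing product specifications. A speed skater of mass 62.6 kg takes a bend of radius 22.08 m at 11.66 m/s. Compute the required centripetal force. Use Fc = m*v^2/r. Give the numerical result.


Fc = m * v^2 / r
v^2 = 11.66^2 = 135.9556
Fc = 62.6 * 135.9556 / 22.08
Fc = 8510.8206 / 22.08 = 385.4538 N

385.4538 N


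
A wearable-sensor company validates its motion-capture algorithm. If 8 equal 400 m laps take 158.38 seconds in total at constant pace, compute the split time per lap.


Split time = total_time / n_laps = 158.38 / 8
Split time = 19.7975 s per lap

19.7975 s


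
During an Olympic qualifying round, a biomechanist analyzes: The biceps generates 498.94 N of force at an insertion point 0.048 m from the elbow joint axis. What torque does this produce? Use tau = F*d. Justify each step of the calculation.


tau = F * d
tau = 498.94 * 0.048
tau = 23.9491 N*m

23.9491 N*m


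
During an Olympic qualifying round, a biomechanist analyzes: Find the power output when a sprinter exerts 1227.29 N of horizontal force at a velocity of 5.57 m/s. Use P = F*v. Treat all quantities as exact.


P = F * v
P = 1227.29 * 5.57
P = 6836.0053 W

6836.0053 W


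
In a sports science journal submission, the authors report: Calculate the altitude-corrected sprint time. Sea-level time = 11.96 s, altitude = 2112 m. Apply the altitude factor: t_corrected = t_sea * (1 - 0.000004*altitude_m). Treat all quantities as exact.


Correction factor = 1 - 0.000004 * 2112 = 0.991552
t_corrected = t_sea * factor = 11.96 * 0.991552
t_corrected = 11.859 s

11.859 s


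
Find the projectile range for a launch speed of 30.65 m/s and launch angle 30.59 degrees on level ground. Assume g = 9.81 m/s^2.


R = v^2 * sin(2*theta) / g
Convert angle to radians: theta = 30.59 deg = 0.5339 rad
sin(2*theta) = sin(1.0678) = 0.8761
R = 30.65^2 * 0.8761 / 9.81
R = 939.4225 * 0.8761 / 9.81 = 83.9005 m

83.9005 m


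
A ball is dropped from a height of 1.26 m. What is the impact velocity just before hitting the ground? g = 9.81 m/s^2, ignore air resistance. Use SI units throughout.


v = sqrt(2 * g * h)
v = sqrt(2 * 9.81 * 1.26)
v = sqrt(24.7212) = 4.972 m/s

4.972 m/s


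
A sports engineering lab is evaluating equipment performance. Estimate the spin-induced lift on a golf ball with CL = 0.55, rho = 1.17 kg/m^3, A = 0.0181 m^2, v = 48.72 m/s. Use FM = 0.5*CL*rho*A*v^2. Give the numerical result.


FM = 0.5 * CL * rho * A * v^2
FM = 0.5 * 0.55 * 1.17 * 0.0181 * 48.72^2
v^2 = 2373.6384
FM = 0.5 * 0.55 * 1.17 * 0.0181 * 2373.6384 = 13.8233 N

13.8233 N


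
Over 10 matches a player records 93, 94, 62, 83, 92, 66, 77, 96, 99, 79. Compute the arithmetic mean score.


Average = sum / n
Sum = 841
Average = 841 / 10 = 84.1

84.1


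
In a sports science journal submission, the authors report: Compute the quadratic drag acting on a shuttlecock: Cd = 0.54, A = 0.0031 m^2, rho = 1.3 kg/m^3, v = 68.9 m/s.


Fd = 0.5 * Cd * rho * A * v^2
Fd = 0.5 * 0.54 * 1.3 * 0.0031 * 68.9^2
v^2 = 4747.21
Fd = 0.5 * 0.54 * 1.3 * 0.0031 * 4747.21 = 5.1654 N

5.1654 N


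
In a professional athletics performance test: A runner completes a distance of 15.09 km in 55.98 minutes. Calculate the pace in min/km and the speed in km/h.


Pace = time / distance = 55.98 min / 15.09 km = 3.7097 min/km
Speed = distance / time_in_hours = 15.09 / 0.933 hr
Speed = 16.1736 km/h

3.7097 min/km, 16.1736 km/h


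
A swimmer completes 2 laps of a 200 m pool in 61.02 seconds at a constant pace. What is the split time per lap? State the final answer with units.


Split time = total_time / n_laps = 61.02 / 2
Split time = 30.51 s per lap

30.51 s


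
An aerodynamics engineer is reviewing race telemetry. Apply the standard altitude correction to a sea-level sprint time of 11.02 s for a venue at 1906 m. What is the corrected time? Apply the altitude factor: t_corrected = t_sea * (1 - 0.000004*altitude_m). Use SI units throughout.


Correction factor = 1 - 0.000004 * 1906 = 0.992376
t_corrected = t_sea * factor = 11.02 * 0.992376
t_corrected = 10.936 s

10.936 s


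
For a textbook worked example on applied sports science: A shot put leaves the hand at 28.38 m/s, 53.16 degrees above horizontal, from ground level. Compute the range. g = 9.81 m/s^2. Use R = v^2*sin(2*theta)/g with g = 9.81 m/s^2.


R = v^2 * sin(2*theta) / g
Convert angle to radians: theta = 53.16 deg = 0.9278 rad
sin(2*theta) = sin(1.8556) = 0.9597
R = 28.38^2 * 0.9597 / 9.81
R = 805.4244 * 0.9597 / 9.81 = 78.7943 m

78.7943 m


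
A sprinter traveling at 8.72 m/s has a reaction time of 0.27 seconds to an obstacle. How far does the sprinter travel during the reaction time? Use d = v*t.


d = v * t
d = 8.72 * 0.27
d = 2.3544 m

2.3544 m


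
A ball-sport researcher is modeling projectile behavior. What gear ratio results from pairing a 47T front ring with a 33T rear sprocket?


GR = front_teeth / rear_teeth
GR = 47 / 33
GR = 1.4242

1.4242


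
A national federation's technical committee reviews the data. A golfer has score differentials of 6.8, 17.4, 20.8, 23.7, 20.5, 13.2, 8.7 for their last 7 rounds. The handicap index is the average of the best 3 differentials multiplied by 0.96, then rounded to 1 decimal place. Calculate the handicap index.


All differentials: 6.8, 17.4, 20.8, 23.7, 20.5, 13.2, 8.7
Sorted: 6.8, 8.7, 13.2, 17.4, 20.5, 20.8, 23.7
Best 3: 6.8, 8.7, 13.2
Average of best = 28.7 / 3 = 9.5667
Raw index = 9.5667 * 0.96 = 9.184
Handicap index = round(9.184, 1) = 9.2

9.2


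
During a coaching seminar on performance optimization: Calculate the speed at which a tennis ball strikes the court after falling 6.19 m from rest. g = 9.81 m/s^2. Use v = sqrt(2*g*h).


v = sqrt(2 * g * h)
v = sqrt(2 * 9.81 * 6.19)
v = sqrt(121.4478) = 11.0203 m/s

11.0203 m/s


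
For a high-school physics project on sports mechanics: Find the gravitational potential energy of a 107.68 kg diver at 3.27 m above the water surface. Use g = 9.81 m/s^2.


PE = m * g * h
PE = 107.68 * 9.81 * 3.27
PE = 1056.3408 * 3.27 = 3454.2344 J

3454.2344 J


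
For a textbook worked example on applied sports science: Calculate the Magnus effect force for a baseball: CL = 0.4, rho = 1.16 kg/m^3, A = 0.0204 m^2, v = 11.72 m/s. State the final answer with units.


FM = 0.5 * CL * rho * A * v^2
FM = 0.5 * 0.4 * 1.16 * 0.0204 * 11.72^2
v^2 = 137.3584
FM = 0.5 * 0.4 * 1.16 * 0.0204 * 137.3584 = 0.6501 N

0.6501 N


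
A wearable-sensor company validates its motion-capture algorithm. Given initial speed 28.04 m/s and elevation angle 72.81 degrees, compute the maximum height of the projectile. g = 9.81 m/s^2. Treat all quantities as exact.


H = (v*sin(theta))^2 / (2*g)
vy = v*sin(theta) = 28.04 * sin(72.81 deg) = 26.7875 m/s
H = vy^2 / (2*g) = 717.5676 / (2*9.81)
H = 717.5676 / 19.62 = 36.5733 m

36.5733 m


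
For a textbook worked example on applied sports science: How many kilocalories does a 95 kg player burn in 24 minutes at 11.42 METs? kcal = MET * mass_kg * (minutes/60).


kcal = MET * mass * time_hr
Convert time: 24 min = 0.4 hr
kcal = 11.42 * 95 * 0.4
kcal = 433.96 kcal

433.96 kcal


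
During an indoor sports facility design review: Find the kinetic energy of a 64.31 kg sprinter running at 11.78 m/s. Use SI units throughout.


KE = 0.5 * m * v^2
KE = 0.5 * 64.31 * 11.78^2
KE = 0.5 * 64.31 * 138.7684 = 4462.0979 J

4462.0979 J


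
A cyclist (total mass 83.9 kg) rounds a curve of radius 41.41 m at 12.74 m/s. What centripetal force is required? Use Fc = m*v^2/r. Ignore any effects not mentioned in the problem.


Fc = m * v^2 / r
v^2 = 12.74^2 = 162.3076
Fc = 83.9 * 162.3076 / 41.41
Fc = 13617.6076 / 41.41 = 328.8483 N

328.8483 N


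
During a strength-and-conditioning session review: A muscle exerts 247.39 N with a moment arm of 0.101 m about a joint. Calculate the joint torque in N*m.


tau = F * d
tau = 247.39 * 0.101
tau = 24.9864 N*m

24.9864 N*m


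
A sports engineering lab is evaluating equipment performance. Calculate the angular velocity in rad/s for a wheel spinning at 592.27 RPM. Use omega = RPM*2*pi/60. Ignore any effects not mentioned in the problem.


omega = RPM * 2 * pi / 60
omega = 592.27 * 2 * 3.14159 / 60
omega = 3721.3422 / 60 = 62.0224 rad/s

62.0224 rad/s


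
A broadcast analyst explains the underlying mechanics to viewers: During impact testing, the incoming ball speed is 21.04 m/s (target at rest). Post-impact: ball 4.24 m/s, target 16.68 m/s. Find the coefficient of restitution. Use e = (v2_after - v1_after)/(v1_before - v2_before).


e = (v2_after - v1_after) / (v1_before - v2_before)
Numerator = 16.68 - 4.24 = 12.44
Denominator = 21.04 - 0 = 21.04
e = 12.44 / 21.04 = 0.5913

0.5913


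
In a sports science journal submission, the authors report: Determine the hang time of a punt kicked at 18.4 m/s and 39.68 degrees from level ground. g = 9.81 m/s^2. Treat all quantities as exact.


T = 2*v*sin(theta)/g
sin(theta) = sin(39.68 deg) = 0.6385
T = 2*18.4*0.6385 / 9.81
T = 23.4968 / 9.81 = 2.3952 s

2.3952 s


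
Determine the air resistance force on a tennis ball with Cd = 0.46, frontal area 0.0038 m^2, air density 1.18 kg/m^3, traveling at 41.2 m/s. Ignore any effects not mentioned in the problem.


Fd = 0.5 * Cd * rho * A * v^2
Fd = 0.5 * 0.46 * 1.18 * 0.0038 * 41.2^2
v^2 = 1697.44
Fd = 0.5 * 0.46 * 1.18 * 0.0038 * 1697.44 = 1.7506 N

1.7506 N


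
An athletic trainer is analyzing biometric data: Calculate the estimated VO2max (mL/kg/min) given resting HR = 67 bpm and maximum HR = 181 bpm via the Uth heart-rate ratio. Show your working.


VO2max = 15.3 * HRmax / HRrest
VO2max = 15.3 * 181 / 67
VO2max = 2769.3 / 67 = 41.3328 mL/kg/min

41.3328 mL/kg/min


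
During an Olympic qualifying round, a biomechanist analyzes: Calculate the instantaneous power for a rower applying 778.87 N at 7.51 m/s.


P = F * v
P = 778.87 * 7.51
P = 5849.3137 W

5849.3137 W


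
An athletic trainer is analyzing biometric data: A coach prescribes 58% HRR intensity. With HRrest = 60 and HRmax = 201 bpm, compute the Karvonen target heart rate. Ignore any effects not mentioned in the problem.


Target = HRrest + pct*(HRmax - HRrest)
Heart rate reserve = HRmax - HRrest = 201 - 60 = 141 bpm
Fraction = 58% = 0.58
Target = 60 + 0.58 * 141
Target = 60 + 81.78 = 141.78 bpm

141.78 bpm


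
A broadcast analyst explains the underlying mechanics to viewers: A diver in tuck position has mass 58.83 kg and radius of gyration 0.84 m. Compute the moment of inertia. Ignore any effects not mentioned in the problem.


I = m * k^2
I = 58.83 * 0.84^2
I = 58.83 * 0.7056 = 41.5104 kg*m^2

41.5104 kg*m^2


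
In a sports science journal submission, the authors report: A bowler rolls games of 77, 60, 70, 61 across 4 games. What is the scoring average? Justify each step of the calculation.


Average = sum / n
Sum = 268
Average = 268 / 4 = 67

67


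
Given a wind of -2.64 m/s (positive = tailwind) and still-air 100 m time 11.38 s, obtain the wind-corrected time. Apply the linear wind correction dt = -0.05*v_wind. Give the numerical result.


dt = -0.05 * v_wind = -0.05 * -2.64 = 0.132 s
t_corrected = t_still + dt = 11.38 + (0.132)
t_corrected = 11.512 s

11.512 s


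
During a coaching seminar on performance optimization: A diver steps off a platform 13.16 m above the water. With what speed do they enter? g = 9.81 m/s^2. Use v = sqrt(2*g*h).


v = sqrt(2 * g * h)
v = sqrt(2 * 9.81 * 13.16)
v = sqrt(258.1992) = 16.0686 m/s

16.0686 m/s


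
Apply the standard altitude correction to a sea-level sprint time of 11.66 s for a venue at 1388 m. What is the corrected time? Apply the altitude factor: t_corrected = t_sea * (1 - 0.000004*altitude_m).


Correction factor = 1 - 0.000004 * 1388 = 0.994448
t_corrected = t_sea * factor = 11.66 * 0.994448
t_corrected = 11.5953 s

11.5953 s


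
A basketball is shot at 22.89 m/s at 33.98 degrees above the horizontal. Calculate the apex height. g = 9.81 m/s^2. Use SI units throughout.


H = (v*sin(theta))^2 / (2*g)
vy = v*sin(theta) = 22.89 * sin(33.98 deg) = 12.7933 m/s
H = vy^2 / (2*g) = 163.6685 / (2*9.81)
H = 163.6685 / 19.62 = 8.3419 m

8.3419 m


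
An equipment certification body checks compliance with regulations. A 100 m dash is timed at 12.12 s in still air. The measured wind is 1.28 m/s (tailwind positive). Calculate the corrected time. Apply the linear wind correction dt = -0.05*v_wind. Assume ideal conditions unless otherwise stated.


dt = -0.05 * v_wind = -0.05 * 1.28 = -0.064 s
t_corrected = t_still + dt = 12.12 + (-0.064)
t_corrected = 12.056 s

12.056 s
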